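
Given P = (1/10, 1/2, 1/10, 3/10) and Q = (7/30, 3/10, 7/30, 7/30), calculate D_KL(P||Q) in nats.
0.1613 nats

KL divergence: D_KL(P||Q) = Σ p(x) log(p(x)/q(x))

Computing term by term:
  x=0: 1/10 × log_e[(1/10)/(7/30)] = 1/10 × -0.8473 = -0.0847
  x=1: 1/2 × log_e[(1/2)/(3/10)] = 1/2 × 0.5108 = 0.2554
  x=2: 1/10 × log_e[(1/10)/(7/30)] = 1/10 × -0.8473 = -0.0847
  x=3: 3/10 × log_e[(3/10)/(7/30)] = 3/10 × 0.2513 = 0.0754

D_KL(P||Q) = 0.1613 nats

Note: KL divergence is always non-negative and equals 0 iff P = Q.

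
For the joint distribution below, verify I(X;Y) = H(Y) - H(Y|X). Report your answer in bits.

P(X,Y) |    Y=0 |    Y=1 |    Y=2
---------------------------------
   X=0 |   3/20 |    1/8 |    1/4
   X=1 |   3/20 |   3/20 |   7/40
I(X;Y) = 0.0094 bits

Mutual information has multiple equivalent forms:
- I(X;Y) = H(X) - H(X|Y)
- I(X;Y) = H(Y) - H(Y|X)
- I(X;Y) = H(X) + H(Y) - H(X,Y)

Computing all quantities:
H(X) = 0.9982, H(Y) = 1.5579, H(X,Y) = 2.5467
H(X|Y) = 0.9888, H(Y|X) = 1.5485

Verification:
H(X) - H(X|Y) = 0.9982 - 0.9888 = 0.0094
H(Y) - H(Y|X) = 1.5579 - 1.5485 = 0.0094
H(X) + H(Y) - H(X,Y) = 0.9982 + 1.5579 - 2.5467 = 0.0094

All forms give I(X;Y) = 0.0094 bits. ✓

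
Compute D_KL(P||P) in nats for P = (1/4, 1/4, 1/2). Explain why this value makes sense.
0.0000 nats

KL divergence satisfies the Gibbs inequality: D_KL(P||Q) ≥ 0 for all distributions P, Q.

D_KL(P||Q) = Σ p(x) log(p(x)/q(x))
Each term is p(x) × log_e(p(x)/p(x)) = p(x) × log_e(1) = 0, so the sum is 0.
D_KL(P||Q) = 0.0000 nats

When P = Q, the KL divergence is exactly 0, as there is no 'divergence' between identical distributions.

This non-negativity is a fundamental property: relative entropy cannot be negative because it measures how different Q is from P.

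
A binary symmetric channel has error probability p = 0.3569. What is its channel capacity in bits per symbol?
0.0599 bits

For a binary symmetric channel (BSC) with error probability p:
Capacity C = 1 - H(p) bits per symbol

where H(p) = -p log₂(p) - (1-p) log₂(1-p) is the binary entropy function.

H(0.3569) = 0.9401 bits
C = 1 - 0.9401 = 0.0599 bits per symbol

This means we can reliably transmit up to 0.0599 bits of information per channel use.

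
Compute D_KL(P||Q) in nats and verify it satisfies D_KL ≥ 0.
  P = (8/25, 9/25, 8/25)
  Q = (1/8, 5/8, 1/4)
0.1812 nats

KL divergence satisfies the Gibbs inequality: D_KL(P||Q) ≥ 0 for all distributions P, Q.

D_KL(P||Q) = Σ p(x) log(p(x)/q(x))
Term by term:
  x=0: 8/25 × log_e[(8/25)/(1/8)] = 0.3008
  x=1: 9/25 × log_e[(9/25)/(5/8)] = -0.1986
  x=2: 8/25 × log_e[(8/25)/(1/4)] = 0.0790
D_KL(P||Q) = 0.1812 nats

D_KL(P||Q) = 0.1812 ≥ 0 ✓

This non-negativity is a fundamental property: relative entropy cannot be negative because it measures how different Q is from P.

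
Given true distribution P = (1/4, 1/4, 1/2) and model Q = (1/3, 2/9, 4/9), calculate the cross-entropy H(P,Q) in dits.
0.4587 dits

Cross-entropy: H(P,Q) = -Σ p(x) log q(x)

Alternatively: H(P,Q) = H(P) + D_KL(P||Q)
H(P) = 0.4515 dits
D_KL(P||Q) = 0.0071 dits

H(P,Q) = 0.4515 + 0.0071 = 0.4587 dits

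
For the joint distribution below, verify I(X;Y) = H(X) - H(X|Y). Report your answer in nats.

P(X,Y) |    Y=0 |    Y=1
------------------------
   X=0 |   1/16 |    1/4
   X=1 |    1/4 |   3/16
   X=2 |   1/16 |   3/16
I(X;Y) = 0.0658 nats

Mutual information has multiple equivalent forms:
- I(X;Y) = H(X) - H(X|Y)
- I(X;Y) = H(Y) - H(Y|X)
- I(X;Y) = H(X) + H(Y) - H(X,Y)

Computing all quantities:
H(X) = 1.0717, H(Y) = 0.6616, H(X,Y) = 1.6675
H(X|Y) = 1.0059, H(Y|X) = 0.5957

Verification:
H(X) - H(X|Y) = 1.0717 - 1.0059 = 0.0658
H(Y) - H(Y|X) = 0.6616 - 0.5957 = 0.0658
H(X) + H(Y) - H(X,Y) = 1.0717 + 0.6616 - 1.6675 = 0.0658

All forms give I(X;Y) = 0.0658 nats. ✓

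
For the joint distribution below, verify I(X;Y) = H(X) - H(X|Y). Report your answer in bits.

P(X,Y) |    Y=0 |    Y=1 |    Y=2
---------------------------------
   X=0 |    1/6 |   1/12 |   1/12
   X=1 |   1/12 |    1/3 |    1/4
I(X;Y) = 0.1175 bits

Mutual information has multiple equivalent forms:
- I(X;Y) = H(X) - H(X|Y)
- I(X;Y) = H(Y) - H(Y|X)
- I(X;Y) = H(X) + H(Y) - H(X,Y)

Computing all quantities:
H(X) = 0.9183, H(Y) = 1.5546, H(X,Y) = 2.3554
H(X|Y) = 0.8008, H(Y|X) = 1.4371

Verification:
H(X) - H(X|Y) = 0.9183 - 0.8008 = 0.1175
H(Y) - H(Y|X) = 1.5546 - 1.4371 = 0.1175
H(X) + H(Y) - H(X,Y) = 0.9183 + 1.5546 - 2.3554 = 0.1175

All forms give I(X;Y) = 0.1175 bits. ✓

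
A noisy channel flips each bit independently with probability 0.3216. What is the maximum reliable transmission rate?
0.0939 bits

For a binary symmetric channel (BSC) with error probability p:
Capacity C = 1 - H(p) bits per symbol

where H(p) = -p log₂(p) - (1-p) log₂(1-p) is the binary entropy function.

H(0.3216) = 0.9061 bits
C = 1 - 0.9061 = 0.0939 bits per symbol

This means we can reliably transmit up to 0.0939 bits of information per channel use.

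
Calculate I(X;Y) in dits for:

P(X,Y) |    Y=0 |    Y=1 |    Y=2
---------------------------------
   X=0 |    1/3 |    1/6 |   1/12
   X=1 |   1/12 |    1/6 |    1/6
0.0350 dits

Mutual information: I(X;Y) = H(X) + H(Y) - H(X,Y)

Marginals:
P(X) = (7/12, 5/12), H(X) = 0.2950 dits
P(Y) = (5/12, 1/3, 1/4), H(Y) = 0.4680 dits

Joint entropy: H(X,Y) = 0.7280 dits

I(X;Y) = 0.2950 + 0.4680 - 0.7280 = 0.0350 dits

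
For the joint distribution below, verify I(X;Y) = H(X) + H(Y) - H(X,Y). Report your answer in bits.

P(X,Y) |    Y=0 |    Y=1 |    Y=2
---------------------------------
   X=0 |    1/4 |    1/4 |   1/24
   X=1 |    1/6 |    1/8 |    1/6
I(X;Y) = 0.0957 bits

Mutual information has multiple equivalent forms:
- I(X;Y) = H(X) - H(X|Y)
- I(X;Y) = H(Y) - H(Y|X)
- I(X;Y) = H(X) + H(Y) - H(X,Y)

Computing all quantities:
H(X) = 0.9950, H(Y) = 1.5284, H(X,Y) = 2.4277
H(X|Y) = 0.8993, H(Y|X) = 1.4327

Verification:
H(X) - H(X|Y) = 0.9950 - 0.8993 = 0.0957
H(Y) - H(Y|X) = 1.5284 - 1.4327 = 0.0957
H(X) + H(Y) - H(X,Y) = 0.9950 + 1.5284 - 2.4277 = 0.0957

All forms give I(X;Y) = 0.0957 bits. ✓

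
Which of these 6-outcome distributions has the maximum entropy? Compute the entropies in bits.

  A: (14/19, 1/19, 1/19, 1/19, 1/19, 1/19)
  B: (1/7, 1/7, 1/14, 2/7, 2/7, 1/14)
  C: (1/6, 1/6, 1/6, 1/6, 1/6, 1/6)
C

For a discrete distribution over n outcomes, entropy is maximized by the uniform distribution.

Computing entropies:
H(A) = 1.4425 bits
H(B) = 2.3788 bits
H(C) = 2.5850 bits

The uniform distribution (where all probabilities equal 1/6) achieves the maximum entropy of log_2(6) = 2.5850 bits.

Distribution C has the highest entropy.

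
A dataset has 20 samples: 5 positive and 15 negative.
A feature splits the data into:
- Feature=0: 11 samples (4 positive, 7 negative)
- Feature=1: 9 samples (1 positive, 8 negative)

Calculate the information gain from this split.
0.0647 bits

Information Gain = H(Y) - H(Y|Feature)

Before split:
P(positive) = 5/20 = 0.2500
H(Y) = 0.8113 bits

After split:
Feature=0: H = 0.9457 bits (weight = 11/20)
Feature=1: H = 0.5033 bits (weight = 9/20)
H(Y|Feature) = (11/20)×0.9457 + (9/20)×0.5033 = 0.7466 bits

Information Gain = 0.8113 - 0.7466 = 0.0647 bits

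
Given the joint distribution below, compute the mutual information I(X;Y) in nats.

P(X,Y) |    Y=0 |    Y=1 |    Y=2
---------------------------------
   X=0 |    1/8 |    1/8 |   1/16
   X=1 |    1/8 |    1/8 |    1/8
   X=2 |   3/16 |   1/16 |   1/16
0.0331 nats

Mutual information: I(X;Y) = H(X) + H(Y) - H(X,Y)

Marginals:
P(X) = (5/16, 3/8, 5/16), H(X) = 1.0948 nats
P(Y) = (7/16, 5/16, 1/4), H(Y) = 1.0717 nats

Joint entropy: H(X,Y) = 2.1334 nats

I(X;Y) = 1.0948 + 1.0717 - 2.1334 = 0.0331 nats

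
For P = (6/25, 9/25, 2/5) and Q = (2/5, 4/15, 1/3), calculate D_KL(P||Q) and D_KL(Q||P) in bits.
D_KL(P||Q) = 0.0842, D_KL(Q||P) = 0.0917

KL divergence is not symmetric: D_KL(P||Q) ≠ D_KL(Q||P) in general.

D_KL(P||Q) = 0.0842 bits
D_KL(Q||P) = 0.0917 bits

No, they are not equal!

This asymmetry is why KL divergence is not a true distance metric.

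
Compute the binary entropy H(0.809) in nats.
0.4877 nats

The binary entropy function is:
H(p) = -p log(p) - (1-p) log(1-p)

H(0.809) = -0.809 × log_e(0.809) - 0.191 × log_e(0.191)
H(0.809) = 0.4877 nats

Note: Binary entropy is maximized at p=0.5 (H=1 bit) and minimized at p=0 or p=1 (H=0).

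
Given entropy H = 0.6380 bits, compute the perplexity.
1.5562

Perplexity is 2^H (or exp(H) for natural log).

H = 0.6380 bits
Perplexity = 2^0.6380 = 1.5562

Interpretation: The model's uncertainty is equivalent to choosing uniformly among 1.6 options.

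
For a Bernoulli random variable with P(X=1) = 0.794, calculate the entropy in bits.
0.7338 bits

The binary entropy function is:
H(p) = -p log(p) - (1-p) log(1-p)

H(0.794) = -0.794 × log_2(0.794) - 0.206 × log_2(0.206)
H(0.794) = 0.7338 bits

Note: Binary entropy is maximized at p=0.5 (H=1 bit) and minimized at p=0 or p=1 (H=0).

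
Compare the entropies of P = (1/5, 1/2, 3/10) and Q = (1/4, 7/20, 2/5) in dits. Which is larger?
Q

Computing entropies in dits:
H(P) = 0.4472
H(Q) = 0.4693

Distribution Q has higher entropy.

Intuition: The distribution closer to uniform (more spread out) has higher entropy.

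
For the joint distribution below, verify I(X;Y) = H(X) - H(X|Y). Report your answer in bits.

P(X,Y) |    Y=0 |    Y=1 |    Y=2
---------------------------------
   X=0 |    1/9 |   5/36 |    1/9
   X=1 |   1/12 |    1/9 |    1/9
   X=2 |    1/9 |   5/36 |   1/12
I(X;Y) = 0.0071 bits

Mutual information has multiple equivalent forms:
- I(X;Y) = H(X) - H(X|Y)
- I(X;Y) = H(Y) - H(Y|X)
- I(X;Y) = H(X) + H(Y) - H(X,Y)

Computing all quantities:
H(X) = 1.5816, H(Y) = 1.5752, H(X,Y) = 3.1497
H(X|Y) = 1.5745, H(Y|X) = 1.5681

Verification:
H(X) - H(X|Y) = 1.5816 - 1.5745 = 0.0071
H(Y) - H(Y|X) = 1.5752 - 1.5681 = 0.0071
H(X) + H(Y) - H(X,Y) = 1.5816 + 1.5752 - 3.1497 = 0.0071

All forms give I(X;Y) = 0.0071 bits. ✓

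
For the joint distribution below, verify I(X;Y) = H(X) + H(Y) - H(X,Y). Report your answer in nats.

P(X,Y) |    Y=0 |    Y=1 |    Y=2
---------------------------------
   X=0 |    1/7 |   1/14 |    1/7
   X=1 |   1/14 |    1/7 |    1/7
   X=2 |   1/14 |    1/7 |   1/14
I(X;Y) = 0.0428 nats

Mutual information has multiple equivalent forms:
- I(X;Y) = H(X) - H(X|Y)
- I(X;Y) = H(Y) - H(Y|X)
- I(X;Y) = H(X) + H(Y) - H(X,Y)

Computing all quantities:
H(X) = 1.0934, H(Y) = 1.0934, H(X,Y) = 2.1440
H(X|Y) = 1.0506, H(Y|X) = 1.0506

Verification:
H(X) - H(X|Y) = 1.0934 - 1.0506 = 0.0428
H(Y) - H(Y|X) = 1.0934 - 1.0506 = 0.0428
H(X) + H(Y) - H(X,Y) = 1.0934 + 1.0934 - 2.1440 = 0.0428

All forms give I(X;Y) = 0.0428 nats. ✓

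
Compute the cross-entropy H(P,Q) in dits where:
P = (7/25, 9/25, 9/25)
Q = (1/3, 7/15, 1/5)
0.5044 dits

Cross-entropy: H(P,Q) = -Σ p(x) log q(x)

Alternatively: H(P,Q) = H(P) + D_KL(P||Q)
H(P) = 0.4743 dits
D_KL(P||Q) = 0.0301 dits

H(P,Q) = 0.4743 + 0.0301 = 0.5044 dits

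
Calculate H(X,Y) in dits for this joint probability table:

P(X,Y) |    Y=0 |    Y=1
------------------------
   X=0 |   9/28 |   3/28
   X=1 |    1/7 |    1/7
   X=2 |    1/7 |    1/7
0.7453 dits

Joint entropy is H(X,Y) = -Σ_{x,y} p(x,y) log p(x,y).

Summing over all non-zero entries:
H(X,Y) = -[9/28·log_10(9/28) + 3/28·log_10(3/28) + 1/7·log_10(1/7) + 1/7·log_10(1/7) + 1/7·log_10(1/7) + 1/7·log_10(1/7)]
H(X,Y) = 0.7453 dits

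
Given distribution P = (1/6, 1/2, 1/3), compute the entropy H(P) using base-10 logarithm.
0.4392 dits

Shannon entropy is H(X) = -Σ p(x) log p(x).

For P = (1/6, 1/2, 1/3):
H = -1/6 × log_10(1/6) -1/2 × log_10(1/2) -1/3 × log_10(1/3)
H = 0.4392 dits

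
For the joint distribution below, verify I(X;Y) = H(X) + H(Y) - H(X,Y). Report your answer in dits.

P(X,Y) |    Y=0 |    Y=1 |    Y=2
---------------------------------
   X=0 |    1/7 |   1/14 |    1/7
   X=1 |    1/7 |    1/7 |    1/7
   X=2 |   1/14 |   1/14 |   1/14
I(X;Y) = 0.0045 dits

Mutual information has multiple equivalent forms:
- I(X;Y) = H(X) - H(X|Y)
- I(X;Y) = H(Y) - H(Y|X)
- I(X;Y) = H(X) + H(Y) - H(X,Y)

Computing all quantities:
H(X) = 0.4608, H(Y) = 0.4748, H(X,Y) = 0.9311
H(X|Y) = 0.4563, H(Y|X) = 0.4703

Verification:
H(X) - H(X|Y) = 0.4608 - 0.4563 = 0.0045
H(Y) - H(Y|X) = 0.4748 - 0.4703 = 0.0045
H(X) + H(Y) - H(X,Y) = 0.4608 + 0.4748 - 0.9311 = 0.0045

All forms give I(X;Y) = 0.0045 dits. ✓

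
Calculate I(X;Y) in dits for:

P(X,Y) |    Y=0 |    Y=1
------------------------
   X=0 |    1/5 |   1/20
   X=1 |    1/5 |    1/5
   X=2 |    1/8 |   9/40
0.0267 dits

Mutual information: I(X;Y) = H(X) + H(Y) - H(X,Y)

Marginals:
P(X) = (1/4, 2/5, 7/20), H(X) = 0.4693 dits
P(Y) = (21/40, 19/40), H(Y) = 0.3005 dits

Joint entropy: H(X,Y) = 0.7431 dits

I(X;Y) = 0.4693 + 0.3005 - 0.7431 = 0.0267 dits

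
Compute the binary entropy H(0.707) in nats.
0.6048 nats

The binary entropy function is:
H(p) = -p log(p) - (1-p) log(1-p)

H(0.707) = -0.707 × log_e(0.707) - 0.293 × log_e(0.293)
H(0.707) = 0.6048 nats

Note: Binary entropy is maximized at p=0.5 (H=1 bit) and minimized at p=0 or p=1 (H=0).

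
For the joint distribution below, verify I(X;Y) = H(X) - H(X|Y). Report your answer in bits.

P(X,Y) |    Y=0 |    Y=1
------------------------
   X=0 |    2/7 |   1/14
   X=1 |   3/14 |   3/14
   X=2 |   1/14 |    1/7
I(X;Y) = 0.1020 bits

Mutual information has multiple equivalent forms:
- I(X;Y) = H(X) - H(X|Y)
- I(X;Y) = H(Y) - H(Y|X)
- I(X;Y) = H(X) + H(Y) - H(X,Y)

Computing all quantities:
H(X) = 1.5306, H(Y) = 0.9852, H(X,Y) = 2.4138
H(X|Y) = 1.4286, H(Y|X) = 0.8832

Verification:
H(X) - H(X|Y) = 1.5306 - 1.4286 = 0.1020
H(Y) - H(Y|X) = 0.9852 - 0.8832 = 0.1020
H(X) + H(Y) - H(X,Y) = 1.5306 + 0.9852 - 2.4138 = 0.1020

All forms give I(X;Y) = 0.1020 bits. ✓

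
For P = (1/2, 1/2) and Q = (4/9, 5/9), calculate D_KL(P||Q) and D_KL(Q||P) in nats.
D_KL(P||Q) = 0.0062, D_KL(Q||P) = 0.0062

KL divergence is not symmetric: D_KL(P||Q) ≠ D_KL(Q||P) in general.

D_KL(P||Q) = 0.0062 nats
D_KL(Q||P) = 0.0062 nats

In this case they happen to be equal (to 4 decimal places).

This asymmetry is why KL divergence is not a true distance metric.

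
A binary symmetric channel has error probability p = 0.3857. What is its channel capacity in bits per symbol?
0.0380 bits

For a binary symmetric channel (BSC) with error probability p:
Capacity C = 1 - H(p) bits per symbol

where H(p) = -p log₂(p) - (1-p) log₂(1-p) is the binary entropy function.

H(0.3857) = 0.9620 bits
C = 1 - 0.9620 = 0.0380 bits per symbol

This means we can reliably transmit up to 0.0380 bits of information per channel use.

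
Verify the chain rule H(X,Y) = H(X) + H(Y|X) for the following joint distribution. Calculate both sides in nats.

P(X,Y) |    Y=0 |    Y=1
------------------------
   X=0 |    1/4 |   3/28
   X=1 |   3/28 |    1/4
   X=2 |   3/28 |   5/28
H(X,Y) = 1.7187, H(X) = 1.0934, H(Y|X) = 0.6253 (all in nats)

Chain rule: H(X,Y) = H(X) + H(Y|X)

Left side — joint entropy directly:
H(X,Y) = -Σ p(x,y) log p(x,y) = 1.7187 nats

Right side — compute H(Y|X) from the conditional distributions:
P(X) = (5/14, 5/14, 2/7), so H(X) = 1.0934 nats
H(Y|X) = Σ_x P(X=x) · H(Y|X=x):
  P(Y|X=0) = (7/10, 3/10), H(Y|X=0) = 0.6109, weight P(X=0) = 5/14
  P(Y|X=1) = (3/10, 7/10), H(Y|X=1) = 0.6109, weight P(X=1) = 5/14
  P(Y|X=2) = (3/8, 5/8), H(Y|X=2) = 0.6616, weight P(X=2) = 2/7
H(Y|X) = 0.6253 nats

H(X) + H(Y|X) = 1.0934 + 0.6253 = 1.7187 nats

Both sides equal 1.7187 nats. ✓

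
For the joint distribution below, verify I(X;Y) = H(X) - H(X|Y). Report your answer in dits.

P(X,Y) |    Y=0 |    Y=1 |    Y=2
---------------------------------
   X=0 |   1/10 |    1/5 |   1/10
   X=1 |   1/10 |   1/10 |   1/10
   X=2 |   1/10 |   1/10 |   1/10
I(X;Y) = 0.0060 dits

Mutual information has multiple equivalent forms:
- I(X;Y) = H(X) - H(X|Y)
- I(X;Y) = H(Y) - H(Y|X)
- I(X;Y) = H(X) + H(Y) - H(X,Y)

Computing all quantities:
H(X) = 0.4729, H(Y) = 0.4729, H(X,Y) = 0.9398
H(X|Y) = 0.4669, H(Y|X) = 0.4669

Verification:
H(X) - H(X|Y) = 0.4729 - 0.4669 = 0.0060
H(Y) - H(Y|X) = 0.4729 - 0.4669 = 0.0060
H(X) + H(Y) - H(X,Y) = 0.4729 + 0.4729 - 0.9398 = 0.0060

All forms give I(X;Y) = 0.0060 dits. ✓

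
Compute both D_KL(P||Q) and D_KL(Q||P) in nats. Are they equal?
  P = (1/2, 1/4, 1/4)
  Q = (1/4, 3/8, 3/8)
D_KL(P||Q) = 0.1438, D_KL(Q||P) = 0.1308

KL divergence is not symmetric: D_KL(P||Q) ≠ D_KL(Q||P) in general.

D_KL(P||Q) = 0.1438 nats
D_KL(Q||P) = 0.1308 nats

No, they are not equal!

This asymmetry is why KL divergence is not a true distance metric.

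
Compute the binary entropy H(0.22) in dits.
0.2288 dits

The binary entropy function is:
H(p) = -p log(p) - (1-p) log(1-p)

H(0.22) = -0.22 × log_10(0.22) - 0.78 × log_10(0.78)
H(0.22) = 0.2288 dits

Note: Binary entropy is maximized at p=0.5 (H=1 bit) and minimized at p=0 or p=1 (H=0).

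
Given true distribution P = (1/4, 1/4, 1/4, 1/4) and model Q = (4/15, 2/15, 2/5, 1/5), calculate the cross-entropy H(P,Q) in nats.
1.4656 nats

Cross-entropy: H(P,Q) = -Σ p(x) log q(x)

Alternatively: H(P,Q) = H(P) + D_KL(P||Q)
H(P) = 1.3863 nats
D_KL(P||Q) = 0.0793 nats

H(P,Q) = 1.3863 + 0.0793 = 1.4656 nats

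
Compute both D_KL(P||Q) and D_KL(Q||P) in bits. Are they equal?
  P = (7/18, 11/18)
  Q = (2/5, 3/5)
D_KL(P||Q) = 0.0004, D_KL(Q||P) = 0.0004

KL divergence is not symmetric: D_KL(P||Q) ≠ D_KL(Q||P) in general.

D_KL(P||Q) = 0.0004 bits
D_KL(Q||P) = 0.0004 bits

In this case they happen to be equal (to 4 decimal places).

This asymmetry is why KL divergence is not a true distance metric.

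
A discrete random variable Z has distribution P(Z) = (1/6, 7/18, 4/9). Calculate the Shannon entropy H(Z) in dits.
0.4457 dits

Shannon entropy is H(X) = -Σ p(x) log p(x).

For P = (1/6, 7/18, 4/9):
H = -1/6 × log_10(1/6) -7/18 × log_10(7/18) -4/9 × log_10(4/9)
H = 0.4457 dits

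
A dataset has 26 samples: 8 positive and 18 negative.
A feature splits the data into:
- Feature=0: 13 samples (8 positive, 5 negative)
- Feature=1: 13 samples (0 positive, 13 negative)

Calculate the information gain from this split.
0.4099 bits

Information Gain = H(Y) - H(Y|Feature)

Before split:
P(positive) = 8/26 = 0.3077
H(Y) = 0.8905 bits

After split:
Feature=0: H = 0.9612 bits (weight = 13/26)
Feature=1: H = 0.0000 bits (weight = 13/26)
H(Y|Feature) = (13/26)×0.9612 + (13/26)×0.0000 = 0.4806 bits

Information Gain = 0.8905 - 0.4806 = 0.4099 bits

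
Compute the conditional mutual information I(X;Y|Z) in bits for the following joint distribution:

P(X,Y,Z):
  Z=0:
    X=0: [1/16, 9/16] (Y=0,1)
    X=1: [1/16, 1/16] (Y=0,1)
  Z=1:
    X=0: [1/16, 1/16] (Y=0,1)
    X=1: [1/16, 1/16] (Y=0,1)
0.0694 bits

Conditional mutual information: I(X;Y|Z) = H(X|Z) + H(Y|Z) - H(X,Y|Z)

H(Z) = 0.8113
H(X,Z) = 1.5488 → H(X|Z) = 0.7375
H(Y,Z) = 1.5488 → H(Y|Z) = 0.7375
H(X,Y,Z) = 2.2169 → H(X,Y|Z) = 1.4056

I(X;Y|Z) = 0.7375 + 0.7375 - 1.4056 = 0.0694 bits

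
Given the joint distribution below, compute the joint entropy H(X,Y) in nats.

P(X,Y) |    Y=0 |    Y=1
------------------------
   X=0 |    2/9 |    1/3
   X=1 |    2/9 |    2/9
1.3689 nats

Joint entropy is H(X,Y) = -Σ_{x,y} p(x,y) log p(x,y).

Summing over all non-zero entries:
H(X,Y) = -[2/9·log_e(2/9) + 1/3·log_e(1/3) + 2/9·log_e(2/9) + 2/9·log_e(2/9)]
H(X,Y) = 1.3689 nats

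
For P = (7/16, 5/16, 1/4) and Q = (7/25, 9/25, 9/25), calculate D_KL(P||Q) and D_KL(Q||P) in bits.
D_KL(P||Q) = 0.0864, D_KL(Q||P) = 0.0826

KL divergence is not symmetric: D_KL(P||Q) ≠ D_KL(Q||P) in general.

D_KL(P||Q) = 0.0864 bits
D_KL(Q||P) = 0.0826 bits

No, they are not equal!

This asymmetry is why KL divergence is not a true distance metric.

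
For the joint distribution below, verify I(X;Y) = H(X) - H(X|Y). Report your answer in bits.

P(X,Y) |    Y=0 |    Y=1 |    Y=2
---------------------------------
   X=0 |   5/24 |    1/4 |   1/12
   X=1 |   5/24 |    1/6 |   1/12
I(X;Y) = 0.0071 bits

Mutual information has multiple equivalent forms:
- I(X;Y) = H(X) - H(X|Y)
- I(X;Y) = H(Y) - H(Y|X)
- I(X;Y) = H(X) + H(Y) - H(X,Y)

Computing all quantities:
H(X) = 0.9950, H(Y) = 1.4834, H(X,Y) = 2.4713
H(X|Y) = 0.9879, H(Y|X) = 1.4763

Verification:
H(X) - H(X|Y) = 0.9950 - 0.9879 = 0.0071
H(Y) - H(Y|X) = 1.4834 - 1.4763 = 0.0071
H(X) + H(Y) - H(X,Y) = 0.9950 + 1.4834 - 2.4713 = 0.0071

All forms give I(X;Y) = 0.0071 bits. ✓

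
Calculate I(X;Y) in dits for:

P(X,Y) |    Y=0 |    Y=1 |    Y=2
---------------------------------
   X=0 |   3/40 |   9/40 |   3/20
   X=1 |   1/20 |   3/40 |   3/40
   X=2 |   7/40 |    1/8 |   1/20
0.0265 dits

Mutual information: I(X;Y) = H(X) + H(Y) - H(X,Y)

Marginals:
P(X) = (9/20, 1/5, 7/20), H(X) = 0.4554 dits
P(Y) = (3/10, 17/40, 11/40), H(Y) = 0.4690 dits

Joint entropy: H(X,Y) = 0.8979 dits

I(X;Y) = 0.4554 + 0.4690 - 0.8979 = 0.0265 dits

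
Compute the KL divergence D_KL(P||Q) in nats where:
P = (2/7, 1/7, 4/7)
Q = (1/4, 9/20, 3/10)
0.2424 nats

KL divergence: D_KL(P||Q) = Σ p(x) log(p(x)/q(x))

Computing term by term:
  x=0: 2/7 × log_e[(2/7)/(1/4)] = 2/7 × 0.1335 = 0.0382
  x=1: 1/7 × log_e[(1/7)/(9/20)] = 1/7 × -1.1474 = -0.1639
  x=2: 4/7 × log_e[(4/7)/(3/10)] = 4/7 × 0.6444 = 0.3682

D_KL(P||Q) = 0.2424 nats

Note: KL divergence is always non-negative and equals 0 iff P = Q.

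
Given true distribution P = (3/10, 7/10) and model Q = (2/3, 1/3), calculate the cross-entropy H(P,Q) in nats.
0.8907 nats

Cross-entropy: H(P,Q) = -Σ p(x) log q(x)

Alternatively: H(P,Q) = H(P) + D_KL(P||Q)
H(P) = 0.6109 nats
D_KL(P||Q) = 0.2798 nats

H(P,Q) = 0.6109 + 0.2798 = 0.8907 nats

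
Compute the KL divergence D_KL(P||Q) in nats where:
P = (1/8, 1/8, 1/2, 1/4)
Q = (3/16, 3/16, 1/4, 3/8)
0.1438 nats

KL divergence: D_KL(P||Q) = Σ p(x) log(p(x)/q(x))

Computing term by term:
  x=0: 1/8 × log_e[(1/8)/(3/16)] = 1/8 × -0.4055 = -0.0507
  x=1: 1/8 × log_e[(1/8)/(3/16)] = 1/8 × -0.4055 = -0.0507
  x=2: 1/2 × log_e[(1/2)/(1/4)] = 1/2 × 0.6931 = 0.3466
  x=3: 1/4 × log_e[(1/4)/(3/8)] = 1/4 × -0.4055 = -0.1014

D_KL(P||Q) = 0.1438 nats

Note: KL divergence is always non-negative and equals 0 iff P = Q.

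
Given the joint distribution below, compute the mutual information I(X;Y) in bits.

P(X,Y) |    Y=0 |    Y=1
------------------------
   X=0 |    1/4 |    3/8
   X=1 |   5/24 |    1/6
0.0165 bits

Mutual information: I(X;Y) = H(X) + H(Y) - H(X,Y)

Marginals:
P(X) = (5/8, 3/8), H(X) = 0.9544 bits
P(Y) = (11/24, 13/24), H(Y) = 0.9950 bits

Joint entropy: H(X,Y) = 1.9329 bits

I(X;Y) = 0.9544 + 0.9950 - 1.9329 = 0.0165 bits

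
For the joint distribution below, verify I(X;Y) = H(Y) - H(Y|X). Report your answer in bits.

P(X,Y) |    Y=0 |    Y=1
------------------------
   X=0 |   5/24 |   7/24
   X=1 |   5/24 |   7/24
I(X;Y) = 0.0000 bits

Mutual information has multiple equivalent forms:
- I(X;Y) = H(X) - H(X|Y)
- I(X;Y) = H(Y) - H(Y|X)
- I(X;Y) = H(X) + H(Y) - H(X,Y)

Computing all quantities:
H(X) = 1.0000, H(Y) = 0.9799, H(X,Y) = 1.9799
H(X|Y) = 1.0000, H(Y|X) = 0.9799

Verification:
H(X) - H(X|Y) = 1.0000 - 1.0000 = 0.0000
H(Y) - H(Y|X) = 0.9799 - 0.9799 = 0.0000
H(X) + H(Y) - H(X,Y) = 1.0000 + 0.9799 - 1.9799 = 0.0000

All forms give I(X;Y) = 0.0000 bits. ✓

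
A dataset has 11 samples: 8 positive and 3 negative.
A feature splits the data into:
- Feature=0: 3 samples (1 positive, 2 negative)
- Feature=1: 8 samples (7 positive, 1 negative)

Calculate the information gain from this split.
0.1996 bits

Information Gain = H(Y) - H(Y|Feature)

Before split:
P(positive) = 8/11 = 0.7273
H(Y) = 0.8454 bits

After split:
Feature=0: H = 0.9183 bits (weight = 3/11)
Feature=1: H = 0.5436 bits (weight = 8/11)
H(Y|Feature) = (3/11)×0.9183 + (8/11)×0.5436 = 0.6458 bits

Information Gain = 0.8454 - 0.6458 = 0.1996 bits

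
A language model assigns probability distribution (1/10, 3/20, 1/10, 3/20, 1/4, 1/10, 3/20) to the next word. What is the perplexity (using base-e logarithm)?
6.6263

Perplexity is e^H (or exp(H) for natural log).

First, H = -Σ p log p = 1.8911 nats
Perplexity = e^1.8911 = 6.6263

Interpretation: The model's uncertainty is equivalent to choosing uniformly among 6.6 options.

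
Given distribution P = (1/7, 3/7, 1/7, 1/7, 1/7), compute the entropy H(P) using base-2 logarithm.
2.1281 bits

Shannon entropy is H(X) = -Σ p(x) log p(x).

For P = (1/7, 3/7, 1/7, 1/7, 1/7):
H = -1/7 × log_2(1/7) -3/7 × log_2(3/7) -1/7 × log_2(1/7) -1/7 × log_2(1/7) -1/7 × log_2(1/7)
H = 2.1281 bits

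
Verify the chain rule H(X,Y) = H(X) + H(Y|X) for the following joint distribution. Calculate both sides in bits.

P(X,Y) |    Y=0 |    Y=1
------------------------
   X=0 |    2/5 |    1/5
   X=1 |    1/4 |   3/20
H(X,Y) = 1.9037, H(X) = 0.9710, H(Y|X) = 0.9328 (all in bits)

Chain rule: H(X,Y) = H(X) + H(Y|X)

Left side — joint entropy directly:
H(X,Y) = -Σ p(x,y) log p(x,y) = 1.9037 bits

Right side — compute H(Y|X) from the conditional distributions:
P(X) = (3/5, 2/5), so H(X) = 0.9710 bits
H(Y|X) = Σ_x P(X=x) · H(Y|X=x):
  P(Y|X=0) = (2/3, 1/3), H(Y|X=0) = 0.9183, weight P(X=0) = 3/5
  P(Y|X=1) = (5/8, 3/8), H(Y|X=1) = 0.9544, weight P(X=1) = 2/5
H(Y|X) = 0.9328 bits

H(X) + H(Y|X) = 0.9710 + 0.9328 = 1.9037 bits

Both sides equal 1.9037 bits. ✓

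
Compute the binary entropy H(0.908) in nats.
0.3071 nats

The binary entropy function is:
H(p) = -p log(p) - (1-p) log(1-p)

H(0.908) = -0.908 × log_e(0.908) - 0.092 × log_e(0.092)
H(0.908) = 0.3071 nats

Note: Binary entropy is maximized at p=0.5 (H=1 bit) and minimized at p=0 or p=1 (H=0).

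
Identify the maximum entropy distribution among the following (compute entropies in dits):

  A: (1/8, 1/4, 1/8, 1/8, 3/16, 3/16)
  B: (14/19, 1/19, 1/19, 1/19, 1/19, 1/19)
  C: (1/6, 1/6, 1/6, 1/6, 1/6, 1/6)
C

For a discrete distribution over n outcomes, entropy is maximized by the uniform distribution.

Computing entropies:
H(A) = 0.7618 dits
H(B) = 0.4342 dits
H(C) = 0.7782 dits

The uniform distribution (where all probabilities equal 1/6) achieves the maximum entropy of log_10(6) = 0.7782 dits.

Distribution C has the highest entropy.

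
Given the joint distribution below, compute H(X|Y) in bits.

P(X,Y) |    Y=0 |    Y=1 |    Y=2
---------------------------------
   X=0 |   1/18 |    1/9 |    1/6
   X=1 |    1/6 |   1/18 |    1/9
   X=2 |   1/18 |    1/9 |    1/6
1.4975 bits

Using the chain rule: H(X|Y) = H(X,Y) - H(Y)

First, compute H(X,Y) = 3.0441 bits

Marginal P(Y) = (5/18, 5/18, 4/9)
H(Y) = 1.5466 bits

H(X|Y) = H(X,Y) - H(Y) = 3.0441 - 1.5466 = 1.4975 bits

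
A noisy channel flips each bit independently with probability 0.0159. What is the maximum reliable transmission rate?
0.8822 bits

For a binary symmetric channel (BSC) with error probability p:
Capacity C = 1 - H(p) bits per symbol

where H(p) = -p log₂(p) - (1-p) log₂(1-p) is the binary entropy function.

H(0.0159) = 0.1178 bits
C = 1 - 0.1178 = 0.8822 bits per symbol

This means we can reliably transmit up to 0.8822 bits of information per channel use.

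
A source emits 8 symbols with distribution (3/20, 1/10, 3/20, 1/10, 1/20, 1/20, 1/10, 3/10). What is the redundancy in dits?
0.0690 dits

Redundancy measures how far a source is from maximum entropy:
R = H_max - H(X)

Maximum entropy for 8 symbols: H_max = log_10(8) = 0.9031 dits
Actual entropy: H(X) = 0.8341 dits
Redundancy: R = 0.9031 - 0.8341 = 0.0690 dits

This redundancy represents potential for compression: the source could be compressed by 0.0690 dits per symbol.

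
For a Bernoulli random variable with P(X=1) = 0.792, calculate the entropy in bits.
0.7376 bits

The binary entropy function is:
H(p) = -p log(p) - (1-p) log(1-p)

H(0.792) = -0.792 × log_2(0.792) - 0.208 × log_2(0.208)
H(0.792) = 0.7376 bits

Note: Binary entropy is maximized at p=0.5 (H=1 bit) and minimized at p=0 or p=1 (H=0).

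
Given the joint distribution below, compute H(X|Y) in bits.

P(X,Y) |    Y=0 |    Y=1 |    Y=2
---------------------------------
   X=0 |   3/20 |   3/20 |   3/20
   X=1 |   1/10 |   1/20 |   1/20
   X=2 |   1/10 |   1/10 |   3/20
1.4897 bits

Using the chain rule: H(X|Y) = H(X,Y) - H(Y)

First, compute H(X,Y) = 3.0710 bits

Marginal P(Y) = (7/20, 3/10, 7/20)
H(Y) = 1.5813 bits

H(X|Y) = H(X,Y) - H(Y) = 3.0710 - 1.5813 = 1.4897 bits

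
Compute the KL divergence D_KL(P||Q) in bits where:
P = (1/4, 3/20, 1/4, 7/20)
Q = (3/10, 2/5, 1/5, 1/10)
0.4350 bits

KL divergence: D_KL(P||Q) = Σ p(x) log(p(x)/q(x))

Computing term by term:
  x=0: 1/4 × log_2[(1/4)/(3/10)] = 1/4 × -0.2630 = -0.0658
  x=1: 3/20 × log_2[(3/20)/(2/5)] = 3/20 × -1.4150 = -0.2123
  x=2: 1/4 × log_2[(1/4)/(1/5)] = 1/4 × 0.3219 = 0.0805
  x=3: 7/20 × log_2[(7/20)/(1/10)] = 7/20 × 1.8074 = 0.6326

D_KL(P||Q) = 0.4350 bits

Note: KL divergence is always non-negative and equals 0 iff P = Q.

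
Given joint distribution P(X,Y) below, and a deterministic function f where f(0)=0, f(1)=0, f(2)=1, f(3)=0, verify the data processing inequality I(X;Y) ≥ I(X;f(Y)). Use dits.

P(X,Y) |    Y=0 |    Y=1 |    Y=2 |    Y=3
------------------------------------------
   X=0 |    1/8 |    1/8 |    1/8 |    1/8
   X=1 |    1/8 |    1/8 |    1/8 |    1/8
I(X;Y) = 0.0000, I(X;f(Y)) = 0.0000, inequality holds: 0.0000 ≥ 0.0000

Data Processing Inequality: For any Markov chain X → Y → Z, we have I(X;Y) ≥ I(X;Z).

Here Z = f(Y) is a deterministic function of Y, forming X → Y → Z.

Original I(X;Y) = 0.0000 dits

After applying f:
P(X,Z) where Z=f(Y):
- P(X,Z=0) = P(X,Y=0) + P(X,Y=1) + P(X,Y=3)
- P(X,Z=1) = P(X,Y=2)

I(X;Z) = I(X;f(Y)) = 0.0000 dits

Verification: 0.0000 ≥ 0.0000 ✓

Information cannot be created by processing; the function f can only lose information about X.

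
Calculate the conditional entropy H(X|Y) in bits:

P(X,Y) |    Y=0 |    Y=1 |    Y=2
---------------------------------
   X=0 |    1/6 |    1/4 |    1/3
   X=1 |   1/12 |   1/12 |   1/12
0.8008 bits

Using the chain rule: H(X|Y) = H(X,Y) - H(Y)

First, compute H(X,Y) = 2.3554 bits

Marginal P(Y) = (1/4, 1/3, 5/12)
H(Y) = 1.5546 bits

H(X|Y) = H(X,Y) - H(Y) = 2.3554 - 1.5546 = 0.8008 bits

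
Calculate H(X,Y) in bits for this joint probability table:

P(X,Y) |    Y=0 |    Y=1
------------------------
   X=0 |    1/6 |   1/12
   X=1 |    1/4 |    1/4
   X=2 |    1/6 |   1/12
2.4591 bits

Joint entropy is H(X,Y) = -Σ_{x,y} p(x,y) log p(x,y).

Summing over all non-zero entries:
H(X,Y) = -[1/6·log_2(1/6) + 1/12·log_2(1/12) + 1/4·log_2(1/4) + 1/4·log_2(1/4) + 1/6·log_2(1/6) + 1/12·log_2(1/12)]
H(X,Y) = 2.4591 bits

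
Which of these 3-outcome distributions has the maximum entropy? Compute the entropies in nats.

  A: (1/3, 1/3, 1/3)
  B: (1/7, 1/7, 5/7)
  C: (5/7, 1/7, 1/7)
A

For a discrete distribution over n outcomes, entropy is maximized by the uniform distribution.

Computing entropies:
H(A) = 1.0986 nats
H(B) = 0.7963 nats
H(C) = 0.7963 nats

The uniform distribution (where all probabilities equal 1/3) achieves the maximum entropy of log_e(3) = 1.0986 nats.

Distribution A has the highest entropy.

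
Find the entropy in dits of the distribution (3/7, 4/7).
0.2966 dits

Shannon entropy is H(X) = -Σ p(x) log p(x).

For P = (3/7, 4/7):
H = -3/7 × log_10(3/7) -4/7 × log_10(4/7)
H = 0.2966 dits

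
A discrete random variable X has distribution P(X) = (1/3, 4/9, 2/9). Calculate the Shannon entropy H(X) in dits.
0.4607 dits

Shannon entropy is H(X) = -Σ p(x) log p(x).

For P = (1/3, 4/9, 2/9):
H = -1/3 × log_10(1/3) -4/9 × log_10(4/9) -2/9 × log_10(2/9)
H = 0.4607 dits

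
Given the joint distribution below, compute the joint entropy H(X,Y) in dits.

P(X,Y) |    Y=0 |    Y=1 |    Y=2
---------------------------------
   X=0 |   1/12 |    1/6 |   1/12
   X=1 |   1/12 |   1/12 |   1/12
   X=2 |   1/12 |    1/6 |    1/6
0.9287 dits

Joint entropy is H(X,Y) = -Σ_{x,y} p(x,y) log p(x,y).

Summing over all non-zero entries:
H(X,Y) = -[1/12·log_10(1/12) + 1/6·log_10(1/6) + 1/12·log_10(1/12) + 1/12·log_10(1/12) + 1/12·log_10(1/12) + 1/12·log_10(1/12) + 1/12·log_10(1/12) + 1/6·log_10(1/6) + 1/6·log_10(1/6)]
H(X,Y) = 0.9287 dits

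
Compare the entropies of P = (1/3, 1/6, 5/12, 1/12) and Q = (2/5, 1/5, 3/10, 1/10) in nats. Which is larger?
Q

Computing entropies in nats:
H(P) = 1.2367
H(Q) = 1.2799

Distribution Q has higher entropy.

Intuition: The distribution closer to uniform (more spread out) has higher entropy.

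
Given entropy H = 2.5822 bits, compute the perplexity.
5.9885

Perplexity is 2^H (or exp(H) for natural log).

H = 2.5822 bits
Perplexity = 2^2.5822 = 5.9885

Interpretation: The model's uncertainty is equivalent to choosing uniformly among 6.0 options.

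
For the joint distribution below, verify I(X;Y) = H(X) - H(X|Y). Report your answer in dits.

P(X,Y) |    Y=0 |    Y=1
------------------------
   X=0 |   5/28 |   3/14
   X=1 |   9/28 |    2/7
I(X;Y) = 0.0012 dits

Mutual information has multiple equivalent forms:
- I(X;Y) = H(X) - H(X|Y)
- I(X;Y) = H(Y) - H(Y|X)
- I(X;Y) = H(X) + H(Y) - H(X,Y)

Computing all quantities:
H(X) = 0.2910, H(Y) = 0.3010, H(X,Y) = 0.5908
H(X|Y) = 0.2898, H(Y|X) = 0.2999

Verification:
H(X) - H(X|Y) = 0.2910 - 0.2898 = 0.0012
H(Y) - H(Y|X) = 0.3010 - 0.2999 = 0.0012
H(X) + H(Y) - H(X,Y) = 0.2910 + 0.3010 - 0.5908 = 0.0012

All forms give I(X;Y) = 0.0012 dits. ✓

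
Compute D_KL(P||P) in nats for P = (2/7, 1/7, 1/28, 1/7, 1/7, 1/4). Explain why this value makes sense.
0.0000 nats

KL divergence satisfies the Gibbs inequality: D_KL(P||Q) ≥ 0 for all distributions P, Q.

D_KL(P||Q) = Σ p(x) log(p(x)/q(x))
Each term is p(x) × log_e(p(x)/p(x)) = p(x) × log_e(1) = 0, so the sum is 0.
D_KL(P||Q) = 0.0000 nats

When P = Q, the KL divergence is exactly 0, as there is no 'divergence' between identical distributions.

This non-negativity is a fundamental property: relative entropy cannot be negative because it measures how different Q is from P.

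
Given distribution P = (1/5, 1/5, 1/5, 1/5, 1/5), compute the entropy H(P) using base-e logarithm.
1.6094 nats

Shannon entropy is H(X) = -Σ p(x) log p(x).

For P = (1/5, 1/5, 1/5, 1/5, 1/5):
H = -1/5 × log_e(1/5) -1/5 × log_e(1/5) -1/5 × log_e(1/5) -1/5 × log_e(1/5) -1/5 × log_e(1/5)
H = 1.6094 nats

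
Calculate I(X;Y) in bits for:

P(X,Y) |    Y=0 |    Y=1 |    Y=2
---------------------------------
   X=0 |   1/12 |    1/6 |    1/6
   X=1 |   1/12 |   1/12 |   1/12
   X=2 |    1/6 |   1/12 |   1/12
0.0546 bits

Mutual information: I(X;Y) = H(X) + H(Y) - H(X,Y)

Marginals:
P(X) = (5/12, 1/4, 1/3), H(X) = 1.5546 bits
P(Y) = (1/3, 1/3, 1/3), H(Y) = 1.5850 bits

Joint entropy: H(X,Y) = 3.0850 bits

I(X;Y) = 1.5546 + 1.5850 - 3.0850 = 0.0546 bits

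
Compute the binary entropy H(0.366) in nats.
0.6568 nats

The binary entropy function is:
H(p) = -p log(p) - (1-p) log(1-p)

H(0.366) = -0.366 × log_e(0.366) - 0.634 × log_e(0.634)
H(0.366) = 0.6568 nats

Note: Binary entropy is maximized at p=0.5 (H=1 bit) and minimized at p=0 or p=1 (H=0).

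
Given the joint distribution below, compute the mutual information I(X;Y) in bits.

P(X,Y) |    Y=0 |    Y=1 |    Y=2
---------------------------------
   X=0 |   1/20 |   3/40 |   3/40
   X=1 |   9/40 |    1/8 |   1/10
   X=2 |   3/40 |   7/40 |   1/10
0.0653 bits

Mutual information: I(X;Y) = H(X) + H(Y) - H(X,Y)

Marginals:
P(X) = (1/5, 9/20, 7/20), H(X) = 1.5129 bits
P(Y) = (7/20, 3/8, 11/40), H(Y) = 1.5729 bits

Joint entropy: H(X,Y) = 3.0206 bits

I(X;Y) = 1.5129 + 1.5729 - 3.0206 = 0.0653 bits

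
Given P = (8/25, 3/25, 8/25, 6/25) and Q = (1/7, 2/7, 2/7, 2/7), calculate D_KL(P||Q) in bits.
0.2141 bits

KL divergence: D_KL(P||Q) = Σ p(x) log(p(x)/q(x))

Computing term by term:
  x=0: 8/25 × log_2[(8/25)/(1/7)] = 8/25 × 1.1635 = 0.3723
  x=1: 3/25 × log_2[(3/25)/(2/7)] = 3/25 × -1.2515 = -0.1502
  x=2: 8/25 × log_2[(8/25)/(2/7)] = 8/25 × 0.1635 = 0.0523
  x=3: 6/25 × log_2[(6/25)/(2/7)] = 6/25 × -0.2515 = -0.0604

D_KL(P||Q) = 0.2141 bits

Note: KL divergence is always non-negative and equals 0 iff P = Q.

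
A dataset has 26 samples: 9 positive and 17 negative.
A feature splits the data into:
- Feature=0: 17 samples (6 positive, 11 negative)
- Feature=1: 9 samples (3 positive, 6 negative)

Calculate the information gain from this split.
0.0003 bits

Information Gain = H(Y) - H(Y|Feature)

Before split:
P(positive) = 9/26 = 0.3462
H(Y) = 0.9306 bits

After split:
Feature=0: H = 0.9367 bits (weight = 17/26)
Feature=1: H = 0.9183 bits (weight = 9/26)
H(Y|Feature) = (17/26)×0.9367 + (9/26)×0.9183 = 0.9303 bits

Information Gain = 0.9306 - 0.9303 = 0.0003 bits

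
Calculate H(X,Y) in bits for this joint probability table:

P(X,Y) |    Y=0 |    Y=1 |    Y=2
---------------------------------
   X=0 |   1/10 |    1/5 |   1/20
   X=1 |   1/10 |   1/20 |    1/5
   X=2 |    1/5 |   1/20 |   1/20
2.9219 bits

Joint entropy is H(X,Y) = -Σ_{x,y} p(x,y) log p(x,y).

Summing over all non-zero entries:
H(X,Y) = -[1/10·log_2(1/10) + 1/5·log_2(1/5) + 1/20·log_2(1/20) + 1/10·log_2(1/10) + 1/20·log_2(1/20) + 1/5·log_2(1/5) + 1/5·log_2(1/5) + 1/20·log_2(1/20) + 1/20·log_2(1/20)]
H(X,Y) = 2.9219 bits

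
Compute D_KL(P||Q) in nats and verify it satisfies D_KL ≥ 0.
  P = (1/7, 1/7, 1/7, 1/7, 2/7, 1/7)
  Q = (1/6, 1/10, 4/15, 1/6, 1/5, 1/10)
0.0706 nats

KL divergence satisfies the Gibbs inequality: D_KL(P||Q) ≥ 0 for all distributions P, Q.

D_KL(P||Q) = Σ p(x) log(p(x)/q(x))
Term by term:
  x=0: 1/7 × log_e[(1/7)/(1/6)] = -0.0220
  x=1: 1/7 × log_e[(1/7)/(1/10)] = 0.0510
  x=2: 1/7 × log_e[(1/7)/(4/15)] = -0.0892
  x=3: 1/7 × log_e[(1/7)/(1/6)] = -0.0220
  x=4: 2/7 × log_e[(2/7)/(1/5)] = 0.1019
  x=5: 1/7 × log_e[(1/7)/(1/10)] = 0.0510
D_KL(P||Q) = 0.0706 nats

D_KL(P||Q) = 0.0706 ≥ 0 ✓

This non-negativity is a fundamental property: relative entropy cannot be negative because it measures how different Q is from P.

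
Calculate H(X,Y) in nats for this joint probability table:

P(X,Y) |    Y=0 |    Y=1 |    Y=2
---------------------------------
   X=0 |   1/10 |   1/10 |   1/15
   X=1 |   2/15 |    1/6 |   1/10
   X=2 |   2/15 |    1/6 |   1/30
2.1192 nats

Joint entropy is H(X,Y) = -Σ_{x,y} p(x,y) log p(x,y).

Summing over all non-zero entries:
H(X,Y) = -[1/10·log_e(1/10) + 1/10·log_e(1/10) + 1/15·log_e(1/15) + 2/15·log_e(2/15) + 1/6·log_e(1/6) + 1/10·log_e(1/10) + 2/15·log_e(2/15) + 1/6·log_e(1/6) + 1/30·log_e(1/30)]
H(X,Y) = 2.1192 nats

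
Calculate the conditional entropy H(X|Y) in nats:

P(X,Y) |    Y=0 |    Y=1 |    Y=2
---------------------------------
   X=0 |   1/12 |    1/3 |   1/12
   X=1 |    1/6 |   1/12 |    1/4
0.5551 nats

Using the chain rule: H(X|Y) = H(X,Y) - H(Y)

First, compute H(X,Y) = 1.6326 nats

Marginal P(Y) = (1/4, 5/12, 1/3)
H(Y) = 1.0776 nats

H(X|Y) = H(X,Y) - H(Y) = 1.6326 - 1.0776 = 0.5551 nats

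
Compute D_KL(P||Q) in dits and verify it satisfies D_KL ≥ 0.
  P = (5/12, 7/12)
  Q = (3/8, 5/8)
0.0016 dits

KL divergence satisfies the Gibbs inequality: D_KL(P||Q) ≥ 0 for all distributions P, Q.

D_KL(P||Q) = Σ p(x) log(p(x)/q(x))
Term by term:
  x=0: 5/12 × log_10[(5/12)/(3/8)] = 0.0191
  x=1: 7/12 × log_10[(7/12)/(5/8)] = -0.0175
D_KL(P||Q) = 0.0016 dits

D_KL(P||Q) = 0.0016 ≥ 0 ✓

This non-negativity is a fundamental property: relative entropy cannot be negative because it measures how different Q is from P.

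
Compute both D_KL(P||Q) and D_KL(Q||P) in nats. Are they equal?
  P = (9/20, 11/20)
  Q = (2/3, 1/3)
D_KL(P||Q) = 0.0986, D_KL(Q||P) = 0.0951

KL divergence is not symmetric: D_KL(P||Q) ≠ D_KL(Q||P) in general.

D_KL(P||Q) = 0.0986 nats
D_KL(Q||P) = 0.0951 nats

No, they are not equal!

This asymmetry is why KL divergence is not a true distance metric.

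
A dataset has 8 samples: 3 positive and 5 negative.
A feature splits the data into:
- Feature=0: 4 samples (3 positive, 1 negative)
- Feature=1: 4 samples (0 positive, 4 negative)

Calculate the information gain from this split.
0.5488 bits

Information Gain = H(Y) - H(Y|Feature)

Before split:
P(positive) = 3/8 = 0.3750
H(Y) = 0.9544 bits

After split:
Feature=0: H = 0.8113 bits (weight = 4/8)
Feature=1: H = 0.0000 bits (weight = 4/8)
H(Y|Feature) = (4/8)×0.8113 + (4/8)×0.0000 = 0.4056 bits

Information Gain = 0.9544 - 0.4056 = 0.5488 bits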